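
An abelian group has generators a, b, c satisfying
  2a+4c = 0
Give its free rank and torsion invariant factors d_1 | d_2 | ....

Answer: M ≅ ℤ^2 ⊕ ℤ/2

Derivation:
rank_ℚ(R)=1; free=3−1=2
SNF(R) diag = [2] → torsion [2]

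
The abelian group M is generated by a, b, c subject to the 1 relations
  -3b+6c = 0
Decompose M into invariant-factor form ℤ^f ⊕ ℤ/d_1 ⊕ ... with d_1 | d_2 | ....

Answer: M ≅ ℤ^2 ⊕ ℤ/3

Derivation:
rank_ℚ(R)=1; free=3−1=2
SNF(R) diag = [3] → torsion [3]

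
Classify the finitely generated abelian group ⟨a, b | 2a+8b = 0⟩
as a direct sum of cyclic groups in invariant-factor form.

rank_ℚ(R)=1; free=2−1=1
SNF(R) diag = [2] → torsion [2]

Answer: M ≅ ℤ^1 ⊕ ℤ/2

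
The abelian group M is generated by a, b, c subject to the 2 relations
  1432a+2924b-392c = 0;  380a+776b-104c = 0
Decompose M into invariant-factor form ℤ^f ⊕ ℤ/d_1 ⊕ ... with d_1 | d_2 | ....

Answer: M ≅ ℤ^1 ⊕ ℤ/4 ⊕ ℤ/4

Derivation:
rank_ℚ(R)=2; free=3−2=1
SNF(R) diag = [4, 4] → torsion [4, 4]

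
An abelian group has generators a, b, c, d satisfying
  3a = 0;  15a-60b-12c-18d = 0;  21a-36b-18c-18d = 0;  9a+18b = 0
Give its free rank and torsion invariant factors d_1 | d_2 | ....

rank_ℚ(R)=4; free=4−4=0
SNF(R) diag = [3, 6, 18, 18] → torsion [3, 6, 18, 18]

Answer: M ≅ ℤ/3 ⊕ ℤ/6 ⊕ ℤ/18 ⊕ ℤ/18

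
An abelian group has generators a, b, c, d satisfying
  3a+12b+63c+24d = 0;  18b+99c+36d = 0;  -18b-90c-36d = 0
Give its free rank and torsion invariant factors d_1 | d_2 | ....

rank_ℚ(R)=3; free=4−3=1
SNF(R) diag = [3, 9, 18] → torsion [3, 9, 18]

Answer: M ≅ ℤ^1 ⊕ ℤ/3 ⊕ ℤ/9 ⊕ ℤ/18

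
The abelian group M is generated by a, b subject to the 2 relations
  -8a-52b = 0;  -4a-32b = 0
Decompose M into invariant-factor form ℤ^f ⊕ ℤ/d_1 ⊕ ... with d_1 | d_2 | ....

rank_ℚ(R)=2; free=2−2=0
SNF(R) diag = [4, 12] → torsion [4, 12]

Answer: M ≅ ℤ/4 ⊕ ℤ/12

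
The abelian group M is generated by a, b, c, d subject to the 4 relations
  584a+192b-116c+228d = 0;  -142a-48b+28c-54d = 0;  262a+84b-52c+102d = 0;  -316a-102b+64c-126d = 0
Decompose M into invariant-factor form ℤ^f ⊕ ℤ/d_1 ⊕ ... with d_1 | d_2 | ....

rank_ℚ(R)=4; free=4−4=0
SNF(R) diag = [2, 6, 12, 12] → torsion [2, 6, 12, 12]

Answer: M ≅ ℤ/2 ⊕ ℤ/6 ⊕ ℤ/12 ⊕ ℤ/12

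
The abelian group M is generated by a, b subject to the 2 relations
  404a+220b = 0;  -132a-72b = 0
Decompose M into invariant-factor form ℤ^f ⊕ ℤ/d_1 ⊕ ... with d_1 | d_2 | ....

rank_ℚ(R)=2; free=2−2=0
SNF(R) diag = [4, 12] → torsion [4, 12]

Answer: M ≅ ℤ/4 ⊕ ℤ/12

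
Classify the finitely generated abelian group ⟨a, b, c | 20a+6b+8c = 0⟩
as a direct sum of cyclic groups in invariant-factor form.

rank_ℚ(R)=1; free=3−1=2
SNF(R) diag = [2] → torsion [2]

Answer: M ≅ ℤ^2 ⊕ ℤ/2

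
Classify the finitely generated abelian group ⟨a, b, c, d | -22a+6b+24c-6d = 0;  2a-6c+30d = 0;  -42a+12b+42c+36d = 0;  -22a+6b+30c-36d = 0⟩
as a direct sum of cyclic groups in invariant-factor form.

Answer: M ≅ ℤ/2 ⊕ ℤ/6 ⊕ ℤ/6 ⊕ ℤ/18

Derivation:
rank_ℚ(R)=4; free=4−4=0
SNF(R) diag = [2, 6, 6, 18] → torsion [2, 6, 6, 18]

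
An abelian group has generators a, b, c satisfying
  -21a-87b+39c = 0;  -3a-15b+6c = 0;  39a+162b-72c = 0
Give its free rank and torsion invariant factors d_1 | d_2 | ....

rank_ℚ(R)=3; free=3−3=0
SNF(R) diag = [3, 3, 3] → torsion [3, 3, 3]

Answer: M ≅ ℤ/3 ⊕ ℤ/3 ⊕ ℤ/3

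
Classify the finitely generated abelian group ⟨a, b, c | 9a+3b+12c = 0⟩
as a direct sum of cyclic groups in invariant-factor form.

Answer: M ≅ ℤ^2 ⊕ ℤ/3

Derivation:
rank_ℚ(R)=1; free=3−1=2
SNF(R) diag = [3] → torsion [3]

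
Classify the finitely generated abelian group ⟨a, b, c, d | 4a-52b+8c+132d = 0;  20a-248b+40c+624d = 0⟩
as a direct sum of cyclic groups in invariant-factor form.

rank_ℚ(R)=2; free=4−2=2
SNF(R) diag = [4, 12] → torsion [4, 12]

Answer: M ≅ ℤ^2 ⊕ ℤ/4 ⊕ ℤ/12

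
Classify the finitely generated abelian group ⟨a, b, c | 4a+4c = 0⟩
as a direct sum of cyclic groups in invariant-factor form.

rank_ℚ(R)=1; free=3−1=2
SNF(R) diag = [4] → torsion [4]

Answer: M ≅ ℤ^2 ⊕ ℤ/4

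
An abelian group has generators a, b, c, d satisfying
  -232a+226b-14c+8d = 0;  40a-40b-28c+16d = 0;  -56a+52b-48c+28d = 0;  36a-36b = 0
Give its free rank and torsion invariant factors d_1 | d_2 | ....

rank_ℚ(R)=4; free=4−4=0
SNF(R) diag = [2, 4, 12, 36] → torsion [2, 4, 12, 36]

Answer: M ≅ ℤ/2 ⊕ ℤ/4 ⊕ ℤ/12 ⊕ ℤ/36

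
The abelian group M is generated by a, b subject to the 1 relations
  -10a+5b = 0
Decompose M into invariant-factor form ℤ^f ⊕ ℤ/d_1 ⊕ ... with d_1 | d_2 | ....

rank_ℚ(R)=1; free=2−1=1
SNF(R) diag = [5] → torsion [5]

Answer: M ≅ ℤ^1 ⊕ ℤ/5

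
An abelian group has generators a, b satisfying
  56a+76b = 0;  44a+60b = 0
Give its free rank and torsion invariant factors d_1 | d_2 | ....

rank_ℚ(R)=2; free=2−2=0
SNF(R) diag = [4, 4] → torsion [4, 4]

Answer: M ≅ ℤ/4 ⊕ ℤ/4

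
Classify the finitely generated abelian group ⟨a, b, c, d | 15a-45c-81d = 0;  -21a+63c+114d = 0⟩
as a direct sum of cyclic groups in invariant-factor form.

rank_ℚ(R)=2; free=4−2=2
SNF(R) diag = [3, 3] → torsion [3, 3]

Answer: M ≅ ℤ^2 ⊕ ℤ/3 ⊕ ℤ/3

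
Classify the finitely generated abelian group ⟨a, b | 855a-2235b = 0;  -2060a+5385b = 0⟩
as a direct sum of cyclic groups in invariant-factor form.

rank_ℚ(R)=2; free=2−2=0
SNF(R) diag = [5, 15] → torsion [5, 15]

Answer: M ≅ ℤ/5 ⊕ ℤ/15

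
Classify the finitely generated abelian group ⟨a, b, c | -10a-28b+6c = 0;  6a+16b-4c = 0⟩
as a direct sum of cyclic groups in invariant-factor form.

Answer: M ≅ ℤ^1 ⊕ ℤ/2 ⊕ ℤ/2

Derivation:
rank_ℚ(R)=2; free=3−2=1
SNF(R) diag = [2, 2] → torsion [2, 2]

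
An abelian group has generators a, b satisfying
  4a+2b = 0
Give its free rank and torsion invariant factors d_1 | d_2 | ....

Answer: M ≅ ℤ^1 ⊕ ℤ/2

Derivation:
rank_ℚ(R)=1; free=2−1=1
SNF(R) diag = [2] → torsion [2]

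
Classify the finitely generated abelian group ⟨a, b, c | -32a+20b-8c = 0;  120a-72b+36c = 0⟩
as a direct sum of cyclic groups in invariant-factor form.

Answer: M ≅ ℤ^1 ⊕ ℤ/4 ⊕ ℤ/12

Derivation:
rank_ℚ(R)=2; free=3−2=1
SNF(R) diag = [4, 12] → torsion [4, 12]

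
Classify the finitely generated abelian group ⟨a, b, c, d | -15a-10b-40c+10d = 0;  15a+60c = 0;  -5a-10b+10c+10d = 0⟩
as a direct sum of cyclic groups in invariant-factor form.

Answer: M ≅ ℤ^1 ⊕ ℤ/5 ⊕ ℤ/10 ⊕ ℤ/30

Derivation:
rank_ℚ(R)=3; free=4−3=1
SNF(R) diag = [5, 10, 30] → torsion [5, 10, 30]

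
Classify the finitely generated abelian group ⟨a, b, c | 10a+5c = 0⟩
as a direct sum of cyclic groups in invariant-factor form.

rank_ℚ(R)=1; free=3−1=2
SNF(R) diag = [5] → torsion [5]

Answer: M ≅ ℤ^2 ⊕ ℤ/5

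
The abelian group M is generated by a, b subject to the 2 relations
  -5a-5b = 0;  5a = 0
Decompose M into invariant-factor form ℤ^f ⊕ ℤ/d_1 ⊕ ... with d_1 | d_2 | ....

Answer: M ≅ ℤ/5 ⊕ ℤ/5

Derivation:
rank_ℚ(R)=2; free=2−2=0
SNF(R) diag = [5, 5] → torsion [5, 5]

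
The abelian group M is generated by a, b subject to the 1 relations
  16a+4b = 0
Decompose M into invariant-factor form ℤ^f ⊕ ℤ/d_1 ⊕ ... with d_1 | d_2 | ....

Answer: M ≅ ℤ^1 ⊕ ℤ/4

Derivation:
rank_ℚ(R)=1; free=2−1=1
SNF(R) diag = [4] → torsion [4]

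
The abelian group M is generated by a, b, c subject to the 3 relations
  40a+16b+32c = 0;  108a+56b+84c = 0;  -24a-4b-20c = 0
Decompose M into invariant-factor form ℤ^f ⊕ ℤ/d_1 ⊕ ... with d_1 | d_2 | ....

Answer: M ≅ ℤ/4 ⊕ ℤ/4 ⊕ ℤ/8

Derivation:
rank_ℚ(R)=3; free=3−3=0
SNF(R) diag = [4, 4, 8] → torsion [4, 4, 8]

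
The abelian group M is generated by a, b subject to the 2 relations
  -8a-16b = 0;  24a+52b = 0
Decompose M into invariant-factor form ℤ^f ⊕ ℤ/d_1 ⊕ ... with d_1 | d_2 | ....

rank_ℚ(R)=2; free=2−2=0
SNF(R) diag = [4, 8] → torsion [4, 8]

Answer: M ≅ ℤ/4 ⊕ ℤ/8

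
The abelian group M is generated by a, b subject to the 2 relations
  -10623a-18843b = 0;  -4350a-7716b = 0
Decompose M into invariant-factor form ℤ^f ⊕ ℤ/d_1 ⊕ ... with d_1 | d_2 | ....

Answer: M ≅ ℤ/3 ⊕ ℤ/6

Derivation:
rank_ℚ(R)=2; free=2−2=0
SNF(R) diag = [3, 6] → torsion [3, 6]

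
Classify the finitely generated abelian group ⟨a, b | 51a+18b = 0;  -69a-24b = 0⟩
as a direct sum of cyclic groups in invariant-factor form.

rank_ℚ(R)=2; free=2−2=0
SNF(R) diag = [3, 6] → torsion [3, 6]

Answer: M ≅ ℤ/3 ⊕ ℤ/6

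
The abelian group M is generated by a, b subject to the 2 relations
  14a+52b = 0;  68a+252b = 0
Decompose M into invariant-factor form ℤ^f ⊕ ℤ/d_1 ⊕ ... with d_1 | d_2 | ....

rank_ℚ(R)=2; free=2−2=0
SNF(R) diag = [2, 4] → torsion [2, 4]

Answer: M ≅ ℤ/2 ⊕ ℤ/4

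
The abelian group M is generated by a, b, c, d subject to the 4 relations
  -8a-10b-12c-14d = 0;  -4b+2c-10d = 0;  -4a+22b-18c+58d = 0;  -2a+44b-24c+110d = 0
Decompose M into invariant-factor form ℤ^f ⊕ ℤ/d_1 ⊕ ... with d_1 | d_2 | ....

rank_ℚ(R)=4; free=4−4=0
SNF(R) diag = [2, 2, 2, 6] → torsion [2, 2, 2, 6]

Answer: M ≅ ℤ/2 ⊕ ℤ/2 ⊕ ℤ/2 ⊕ ℤ/6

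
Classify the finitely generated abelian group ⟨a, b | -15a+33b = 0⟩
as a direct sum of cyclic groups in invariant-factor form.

Answer: M ≅ ℤ^1 ⊕ ℤ/3

Derivation:
rank_ℚ(R)=1; free=2−1=1
SNF(R) diag = [3] → torsion [3]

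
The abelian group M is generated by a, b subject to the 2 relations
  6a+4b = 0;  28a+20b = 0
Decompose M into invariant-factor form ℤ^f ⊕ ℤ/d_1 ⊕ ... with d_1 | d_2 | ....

Answer: M ≅ ℤ/2 ⊕ ℤ/4

Derivation:
rank_ℚ(R)=2; free=2−2=0
SNF(R) diag = [2, 4] → torsion [2, 4]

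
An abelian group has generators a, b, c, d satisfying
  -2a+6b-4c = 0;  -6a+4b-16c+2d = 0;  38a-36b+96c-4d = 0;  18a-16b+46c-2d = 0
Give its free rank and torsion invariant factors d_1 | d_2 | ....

rank_ℚ(R)=4; free=4−4=0
SNF(R) diag = [2, 2, 2, 6] → torsion [2, 2, 2, 6]

Answer: M ≅ ℤ/2 ⊕ ℤ/2 ⊕ ℤ/2 ⊕ ℤ/6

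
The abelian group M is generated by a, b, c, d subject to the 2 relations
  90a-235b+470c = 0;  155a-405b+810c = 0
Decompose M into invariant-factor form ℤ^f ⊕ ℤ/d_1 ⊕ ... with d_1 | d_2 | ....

rank_ℚ(R)=2; free=4−2=2
SNF(R) diag = [5, 5] → torsion [5, 5]

Answer: M ≅ ℤ^2 ⊕ ℤ/5 ⊕ ℤ/5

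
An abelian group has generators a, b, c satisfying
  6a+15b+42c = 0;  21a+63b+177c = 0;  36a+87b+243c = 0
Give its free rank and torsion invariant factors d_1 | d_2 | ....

rank_ℚ(R)=3; free=3−3=0
SNF(R) diag = [3, 3, 3] → torsion [3, 3, 3]

Answer: M ≅ ℤ/3 ⊕ ℤ/3 ⊕ ℤ/3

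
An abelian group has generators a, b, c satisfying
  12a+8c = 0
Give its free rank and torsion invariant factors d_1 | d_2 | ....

rank_ℚ(R)=1; free=3−1=2
SNF(R) diag = [4] → torsion [4]

Answer: M ≅ ℤ^2 ⊕ ℤ/4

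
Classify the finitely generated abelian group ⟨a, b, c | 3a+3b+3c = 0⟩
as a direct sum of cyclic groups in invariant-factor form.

Answer: M ≅ ℤ^2 ⊕ ℤ/3

Derivation:
rank_ℚ(R)=1; free=3−1=2
SNF(R) diag = [3] → torsion [3]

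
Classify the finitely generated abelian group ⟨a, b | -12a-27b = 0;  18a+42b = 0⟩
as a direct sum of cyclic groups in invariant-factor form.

rank_ℚ(R)=2; free=2−2=0
SNF(R) diag = [3, 6] → torsion [3, 6]

Answer: M ≅ ℤ/3 ⊕ ℤ/6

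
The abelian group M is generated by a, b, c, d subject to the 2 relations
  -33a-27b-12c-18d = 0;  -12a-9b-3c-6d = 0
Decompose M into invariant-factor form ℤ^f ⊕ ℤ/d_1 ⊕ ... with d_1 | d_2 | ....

rank_ℚ(R)=2; free=4−2=2
SNF(R) diag = [3, 3] → torsion [3, 3]

Answer: M ≅ ℤ^2 ⊕ ℤ/3 ⊕ ℤ/3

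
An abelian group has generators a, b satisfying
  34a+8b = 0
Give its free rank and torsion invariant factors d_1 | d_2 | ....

Answer: M ≅ ℤ^1 ⊕ ℤ/2

Derivation:
rank_ℚ(R)=1; free=2−1=1
SNF(R) diag = [2] → torsion [2]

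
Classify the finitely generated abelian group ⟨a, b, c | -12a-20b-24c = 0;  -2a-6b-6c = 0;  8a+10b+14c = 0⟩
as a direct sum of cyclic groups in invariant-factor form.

rank_ℚ(R)=3; free=3−3=0
SNF(R) diag = [2, 2, 4] → torsion [2, 2, 4]

Answer: M ≅ ℤ/2 ⊕ ℤ/2 ⊕ ℤ/4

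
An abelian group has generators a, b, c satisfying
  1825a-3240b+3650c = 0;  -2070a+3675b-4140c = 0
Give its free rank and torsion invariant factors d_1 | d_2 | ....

rank_ℚ(R)=2; free=3−2=1
SNF(R) diag = [5, 15] → torsion [5, 15]

Answer: M ≅ ℤ^1 ⊕ ℤ/5 ⊕ ℤ/15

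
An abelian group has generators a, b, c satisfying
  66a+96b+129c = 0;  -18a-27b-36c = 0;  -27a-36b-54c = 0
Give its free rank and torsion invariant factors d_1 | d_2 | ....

rank_ℚ(R)=3; free=3−3=0
SNF(R) diag = [3, 9, 9] → torsion [3, 9, 9]

Answer: M ≅ ℤ/3 ⊕ ℤ/9 ⊕ ℤ/9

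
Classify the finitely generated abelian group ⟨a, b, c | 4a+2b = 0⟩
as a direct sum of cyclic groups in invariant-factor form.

Answer: M ≅ ℤ^2 ⊕ ℤ/2

Derivation:
rank_ℚ(R)=1; free=3−1=2
SNF(R) diag = [2] → torsion [2]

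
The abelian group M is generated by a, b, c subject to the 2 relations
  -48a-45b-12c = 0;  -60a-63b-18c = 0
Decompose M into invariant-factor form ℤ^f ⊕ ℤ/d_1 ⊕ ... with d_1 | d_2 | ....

Answer: M ≅ ℤ^1 ⊕ ℤ/3 ⊕ ℤ/6

Derivation:
rank_ℚ(R)=2; free=3−2=1
SNF(R) diag = [3, 6] → torsion [3, 6]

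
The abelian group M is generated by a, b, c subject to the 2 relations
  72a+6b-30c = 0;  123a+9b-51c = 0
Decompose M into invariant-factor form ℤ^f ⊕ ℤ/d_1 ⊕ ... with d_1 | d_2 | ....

Answer: M ≅ ℤ^1 ⊕ ℤ/3 ⊕ ℤ/6

Derivation:
rank_ℚ(R)=2; free=3−2=1
SNF(R) diag = [3, 6] → torsion [3, 6]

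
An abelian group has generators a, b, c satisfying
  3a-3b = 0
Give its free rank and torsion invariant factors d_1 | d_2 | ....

Answer: M ≅ ℤ^2 ⊕ ℤ/3

Derivation:
rank_ℚ(R)=1; free=3−1=2
SNF(R) diag = [3] → torsion [3]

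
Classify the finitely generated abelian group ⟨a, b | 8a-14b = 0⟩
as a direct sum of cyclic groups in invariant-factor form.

Answer: M ≅ ℤ^1 ⊕ ℤ/2

Derivation:
rank_ℚ(R)=1; free=2−1=1
SNF(R) diag = [2] → torsion [2]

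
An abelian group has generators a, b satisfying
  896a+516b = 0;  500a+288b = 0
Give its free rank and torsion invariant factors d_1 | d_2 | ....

rank_ℚ(R)=2; free=2−2=0
SNF(R) diag = [4, 12] → torsion [4, 12]

Answer: M ≅ ℤ/4 ⊕ ℤ/12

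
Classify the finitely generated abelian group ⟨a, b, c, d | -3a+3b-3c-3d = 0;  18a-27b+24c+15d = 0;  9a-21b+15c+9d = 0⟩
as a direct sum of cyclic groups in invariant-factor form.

rank_ℚ(R)=3; free=4−3=1
SNF(R) diag = [3, 3, 6] → torsion [3, 3, 6]

Answer: M ≅ ℤ^1 ⊕ ℤ/3 ⊕ ℤ/3 ⊕ ℤ/6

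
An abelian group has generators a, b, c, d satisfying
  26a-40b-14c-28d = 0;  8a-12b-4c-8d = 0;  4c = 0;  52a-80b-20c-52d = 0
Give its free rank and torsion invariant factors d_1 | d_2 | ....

Answer: M ≅ ℤ/2 ⊕ ℤ/4 ⊕ ℤ/4 ⊕ ℤ/4

Derivation:
rank_ℚ(R)=4; free=4−4=0
SNF(R) diag = [2, 4, 4, 4] → torsion [2, 4, 4, 4]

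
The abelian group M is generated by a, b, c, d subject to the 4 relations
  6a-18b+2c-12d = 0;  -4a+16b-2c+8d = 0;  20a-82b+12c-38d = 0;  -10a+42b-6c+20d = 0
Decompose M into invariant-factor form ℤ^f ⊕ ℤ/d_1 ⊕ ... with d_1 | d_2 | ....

Answer: M ≅ ℤ/2 ⊕ ℤ/2 ⊕ ℤ/2 ⊕ ℤ/4

Derivation:
rank_ℚ(R)=4; free=4−4=0
SNF(R) diag = [2, 2, 2, 4] → torsion [2, 2, 2, 4]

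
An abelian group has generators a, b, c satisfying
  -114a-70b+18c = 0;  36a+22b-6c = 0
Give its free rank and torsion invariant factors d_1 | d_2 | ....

rank_ℚ(R)=2; free=3−2=1
SNF(R) diag = [2, 6] → torsion [2, 6]

Answer: M ≅ ℤ^1 ⊕ ℤ/2 ⊕ ℤ/6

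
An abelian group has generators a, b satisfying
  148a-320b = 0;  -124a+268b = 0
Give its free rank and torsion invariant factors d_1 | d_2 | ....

rank_ℚ(R)=2; free=2−2=0
SNF(R) diag = [4, 4] → torsion [4, 4]

Answer: M ≅ ℤ/4 ⊕ ℤ/4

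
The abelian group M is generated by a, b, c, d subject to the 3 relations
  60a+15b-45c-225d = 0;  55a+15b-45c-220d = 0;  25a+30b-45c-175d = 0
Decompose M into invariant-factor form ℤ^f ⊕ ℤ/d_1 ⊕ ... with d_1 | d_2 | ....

Answer: M ≅ ℤ^1 ⊕ ℤ/5 ⊕ ℤ/15 ⊕ ℤ/45

Derivation:
rank_ℚ(R)=3; free=4−3=1
SNF(R) diag = [5, 15, 45] → torsion [5, 15, 45]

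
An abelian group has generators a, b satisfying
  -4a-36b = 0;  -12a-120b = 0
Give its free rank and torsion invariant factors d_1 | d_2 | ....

Answer: M ≅ ℤ/4 ⊕ ℤ/12

Derivation:
rank_ℚ(R)=2; free=2−2=0
SNF(R) diag = [4, 12] → torsion [4, 12]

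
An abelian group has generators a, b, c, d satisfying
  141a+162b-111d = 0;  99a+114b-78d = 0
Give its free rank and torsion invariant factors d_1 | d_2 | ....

Answer: M ≅ ℤ^2 ⊕ ℤ/3 ⊕ ℤ/3

Derivation:
rank_ℚ(R)=2; free=4−2=2
SNF(R) diag = [3, 3] → torsion [3, 3]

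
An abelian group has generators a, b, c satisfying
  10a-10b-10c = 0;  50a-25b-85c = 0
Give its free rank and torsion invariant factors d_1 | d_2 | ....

Answer: M ≅ ℤ^1 ⊕ ℤ/5 ⊕ ℤ/10

Derivation:
rank_ℚ(R)=2; free=3−2=1
SNF(R) diag = [5, 10] → torsion [5, 10]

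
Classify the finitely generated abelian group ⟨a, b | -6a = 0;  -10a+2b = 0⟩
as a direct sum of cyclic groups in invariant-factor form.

rank_ℚ(R)=2; free=2−2=0
SNF(R) diag = [2, 6] → torsion [2, 6]

Answer: M ≅ ℤ/2 ⊕ ℤ/6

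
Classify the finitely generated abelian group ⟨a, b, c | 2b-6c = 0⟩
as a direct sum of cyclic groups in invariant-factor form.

Answer: M ≅ ℤ^2 ⊕ ℤ/2

Derivation:
rank_ℚ(R)=1; free=3−1=2
SNF(R) diag = [2] → torsion [2]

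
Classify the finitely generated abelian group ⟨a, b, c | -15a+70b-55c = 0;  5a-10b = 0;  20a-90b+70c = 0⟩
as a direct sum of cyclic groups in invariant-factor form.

rank_ℚ(R)=3; free=3−3=0
SNF(R) diag = [5, 5, 10] → torsion [5, 5, 10]

Answer: M ≅ ℤ/5 ⊕ ℤ/5 ⊕ ℤ/10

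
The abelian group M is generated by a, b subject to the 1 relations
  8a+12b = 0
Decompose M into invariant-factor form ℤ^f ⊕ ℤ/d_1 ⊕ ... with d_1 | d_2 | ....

Answer: M ≅ ℤ^1 ⊕ ℤ/4

Derivation:
rank_ℚ(R)=1; free=2−1=1
SNF(R) diag = [4] → torsion [4]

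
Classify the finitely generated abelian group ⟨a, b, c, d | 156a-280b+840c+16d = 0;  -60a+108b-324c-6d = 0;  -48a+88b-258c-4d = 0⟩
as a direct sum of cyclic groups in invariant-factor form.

Answer: M ≅ ℤ^1 ⊕ ℤ/2 ⊕ ℤ/6 ⊕ ℤ/12

Derivation:
rank_ℚ(R)=3; free=4−3=1
SNF(R) diag = [2, 6, 12] → torsion [2, 6, 12]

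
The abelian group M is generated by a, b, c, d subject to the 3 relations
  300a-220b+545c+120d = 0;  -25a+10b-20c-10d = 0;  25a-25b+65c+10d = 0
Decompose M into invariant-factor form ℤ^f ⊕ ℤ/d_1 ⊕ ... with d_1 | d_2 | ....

rank_ℚ(R)=3; free=4−3=1
SNF(R) diag = [5, 5, 15] → torsion [5, 5, 15]

Answer: M ≅ ℤ^1 ⊕ ℤ/5 ⊕ ℤ/5 ⊕ ℤ/15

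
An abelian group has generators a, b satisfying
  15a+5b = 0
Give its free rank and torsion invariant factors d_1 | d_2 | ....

Answer: M ≅ ℤ^1 ⊕ ℤ/5

Derivation:
rank_ℚ(R)=1; free=2−1=1
SNF(R) diag = [5] → torsion [5]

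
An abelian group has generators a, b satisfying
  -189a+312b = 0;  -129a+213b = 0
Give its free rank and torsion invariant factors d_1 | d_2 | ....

rank_ℚ(R)=2; free=2−2=0
SNF(R) diag = [3, 3] → torsion [3, 3]

Answer: M ≅ ℤ/3 ⊕ ℤ/3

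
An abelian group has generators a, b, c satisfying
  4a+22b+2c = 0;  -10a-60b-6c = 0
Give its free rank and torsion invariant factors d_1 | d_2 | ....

Answer: M ≅ ℤ^1 ⊕ ℤ/2 ⊕ ℤ/2

Derivation:
rank_ℚ(R)=2; free=3−2=1
SNF(R) diag = [2, 2] → torsion [2, 2]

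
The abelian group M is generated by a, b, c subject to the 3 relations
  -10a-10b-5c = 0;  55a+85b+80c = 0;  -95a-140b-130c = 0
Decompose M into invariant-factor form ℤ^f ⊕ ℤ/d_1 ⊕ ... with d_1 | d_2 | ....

rank_ℚ(R)=3; free=3−3=0
SNF(R) diag = [5, 15, 15] → torsion [5, 15, 15]

Answer: M ≅ ℤ/5 ⊕ ℤ/15 ⊕ ℤ/15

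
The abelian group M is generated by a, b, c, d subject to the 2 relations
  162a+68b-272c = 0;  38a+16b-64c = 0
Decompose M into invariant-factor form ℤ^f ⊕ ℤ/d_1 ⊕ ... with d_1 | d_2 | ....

rank_ℚ(R)=2; free=4−2=2
SNF(R) diag = [2, 4] → torsion [2, 4]

Answer: M ≅ ℤ^2 ⊕ ℤ/2 ⊕ ℤ/4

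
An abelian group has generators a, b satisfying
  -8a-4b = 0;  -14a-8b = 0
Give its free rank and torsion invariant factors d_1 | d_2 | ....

Answer: M ≅ ℤ/2 ⊕ ℤ/4

Derivation:
rank_ℚ(R)=2; free=2−2=0
SNF(R) diag = [2, 4] → torsion [2, 4]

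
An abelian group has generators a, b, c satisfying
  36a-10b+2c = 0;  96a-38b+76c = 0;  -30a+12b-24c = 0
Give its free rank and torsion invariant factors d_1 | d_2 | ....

Answer: M ≅ ℤ/2 ⊕ ℤ/6 ⊕ ℤ/18

Derivation:
rank_ℚ(R)=3; free=3−3=0
SNF(R) diag = [2, 6, 18] → torsion [2, 6, 18]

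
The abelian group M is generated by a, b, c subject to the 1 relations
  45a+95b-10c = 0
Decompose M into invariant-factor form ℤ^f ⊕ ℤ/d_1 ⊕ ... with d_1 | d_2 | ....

Answer: M ≅ ℤ^2 ⊕ ℤ/5

Derivation:
rank_ℚ(R)=1; free=3−1=2
SNF(R) diag = [5] → torsion [5]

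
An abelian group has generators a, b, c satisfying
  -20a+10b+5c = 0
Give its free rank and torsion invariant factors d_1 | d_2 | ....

rank_ℚ(R)=1; free=3−1=2
SNF(R) diag = [5] → torsion [5]

Answer: M ≅ ℤ^2 ⊕ ℤ/5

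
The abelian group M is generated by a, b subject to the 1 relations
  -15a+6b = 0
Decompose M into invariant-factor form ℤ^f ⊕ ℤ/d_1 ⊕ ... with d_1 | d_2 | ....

rank_ℚ(R)=1; free=2−1=1
SNF(R) diag = [3] → torsion [3]

Answer: M ≅ ℤ^1 ⊕ ℤ/3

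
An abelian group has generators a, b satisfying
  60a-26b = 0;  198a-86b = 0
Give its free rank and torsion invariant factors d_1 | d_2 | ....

rank_ℚ(R)=2; free=2−2=0
SNF(R) diag = [2, 6] → torsion [2, 6]

Answer: M ≅ ℤ/2 ⊕ ℤ/6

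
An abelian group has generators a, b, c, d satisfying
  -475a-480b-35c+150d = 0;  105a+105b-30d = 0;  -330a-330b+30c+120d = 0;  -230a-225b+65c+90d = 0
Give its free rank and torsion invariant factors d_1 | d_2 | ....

Answer: M ≅ ℤ/5 ⊕ ℤ/15 ⊕ ℤ/30 ⊕ ℤ/90

Derivation:
rank_ℚ(R)=4; free=4−4=0
SNF(R) diag = [5, 15, 30, 90] → torsion [5, 15, 30, 90]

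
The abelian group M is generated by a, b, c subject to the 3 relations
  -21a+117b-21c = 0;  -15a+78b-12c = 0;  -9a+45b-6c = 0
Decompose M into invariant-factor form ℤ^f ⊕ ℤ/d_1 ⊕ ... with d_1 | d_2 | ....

Answer: M ≅ ℤ/3 ⊕ ℤ/3 ⊕ ℤ/3

Derivation:
rank_ℚ(R)=3; free=3−3=0
SNF(R) diag = [3, 3, 3] → torsion [3, 3, 3]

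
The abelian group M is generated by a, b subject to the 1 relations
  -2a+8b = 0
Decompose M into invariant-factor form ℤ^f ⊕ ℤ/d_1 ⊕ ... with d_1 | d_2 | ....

Answer: M ≅ ℤ^1 ⊕ ℤ/2

Derivation:
rank_ℚ(R)=1; free=2−1=1
SNF(R) diag = [2] → torsion [2]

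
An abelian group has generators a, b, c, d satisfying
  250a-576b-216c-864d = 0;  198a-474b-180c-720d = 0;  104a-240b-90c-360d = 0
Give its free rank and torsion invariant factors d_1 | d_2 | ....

rank_ℚ(R)=3; free=4−3=1
SNF(R) diag = [2, 6, 18] → torsion [2, 6, 18]

Answer: M ≅ ℤ^1 ⊕ ℤ/2 ⊕ ℤ/6 ⊕ ℤ/18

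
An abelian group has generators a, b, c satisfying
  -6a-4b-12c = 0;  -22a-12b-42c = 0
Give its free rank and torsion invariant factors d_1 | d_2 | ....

Answer: M ≅ ℤ^1 ⊕ ℤ/2 ⊕ ℤ/2

Derivation:
rank_ℚ(R)=2; free=3−2=1
SNF(R) diag = [2, 2] → torsion [2, 2]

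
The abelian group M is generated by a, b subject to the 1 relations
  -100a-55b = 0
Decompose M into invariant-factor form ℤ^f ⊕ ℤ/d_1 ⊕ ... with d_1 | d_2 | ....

Answer: M ≅ ℤ^1 ⊕ ℤ/5

Derivation:
rank_ℚ(R)=1; free=2−1=1
SNF(R) diag = [5] → torsion [5]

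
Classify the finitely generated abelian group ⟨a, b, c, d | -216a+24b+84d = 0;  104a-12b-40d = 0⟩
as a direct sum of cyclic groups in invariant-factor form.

rank_ℚ(R)=2; free=4−2=2
SNF(R) diag = [4, 12] → torsion [4, 12]

Answer: M ≅ ℤ^2 ⊕ ℤ/4 ⊕ ℤ/12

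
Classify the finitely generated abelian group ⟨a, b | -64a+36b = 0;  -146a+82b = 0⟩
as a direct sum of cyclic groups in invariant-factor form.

rank_ℚ(R)=2; free=2−2=0
SNF(R) diag = [2, 4] → torsion [2, 4]

Answer: M ≅ ℤ/2 ⊕ ℤ/4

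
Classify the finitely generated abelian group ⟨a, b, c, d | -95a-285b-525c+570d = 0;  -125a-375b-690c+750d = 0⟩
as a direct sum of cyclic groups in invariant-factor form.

Answer: M ≅ ℤ^2 ⊕ ℤ/5 ⊕ ℤ/15

Derivation:
rank_ℚ(R)=2; free=4−2=2
SNF(R) diag = [5, 15] → torsion [5, 15]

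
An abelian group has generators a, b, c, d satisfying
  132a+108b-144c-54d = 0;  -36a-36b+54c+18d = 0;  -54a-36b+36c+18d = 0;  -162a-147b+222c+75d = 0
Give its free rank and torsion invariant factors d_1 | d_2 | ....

Answer: M ≅ ℤ/3 ⊕ ℤ/6 ⊕ ℤ/18 ⊕ ℤ/18

Derivation:
rank_ℚ(R)=4; free=4−4=0
SNF(R) diag = [3, 6, 18, 18] → torsion [3, 6, 18, 18]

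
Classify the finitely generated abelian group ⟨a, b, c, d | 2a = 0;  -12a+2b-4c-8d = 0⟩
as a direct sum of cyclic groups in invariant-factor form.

Answer: M ≅ ℤ^2 ⊕ ℤ/2 ⊕ ℤ/2

Derivation:
rank_ℚ(R)=2; free=4−2=2
SNF(R) diag = [2, 2] → torsion [2, 2]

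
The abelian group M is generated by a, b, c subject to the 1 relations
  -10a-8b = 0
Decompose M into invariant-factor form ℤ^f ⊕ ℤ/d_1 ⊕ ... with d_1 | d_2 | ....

Answer: M ≅ ℤ^2 ⊕ ℤ/2

Derivation:
rank_ℚ(R)=1; free=3−1=2
SNF(R) diag = [2] → torsion [2]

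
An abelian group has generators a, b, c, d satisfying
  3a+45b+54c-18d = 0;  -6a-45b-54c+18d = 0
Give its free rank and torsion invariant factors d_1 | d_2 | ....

Answer: M ≅ ℤ^2 ⊕ ℤ/3 ⊕ ℤ/9

Derivation:
rank_ℚ(R)=2; free=4−2=2
SNF(R) diag = [3, 9] → torsion [3, 9]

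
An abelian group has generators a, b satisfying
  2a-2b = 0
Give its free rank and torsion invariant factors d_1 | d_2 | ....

Answer: M ≅ ℤ^1 ⊕ ℤ/2

Derivation:
rank_ℚ(R)=1; free=2−1=1
SNF(R) diag = [2] → torsion [2]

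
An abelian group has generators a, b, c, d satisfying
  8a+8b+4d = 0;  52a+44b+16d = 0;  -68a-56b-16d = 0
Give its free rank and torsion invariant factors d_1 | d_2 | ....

rank_ℚ(R)=3; free=4−3=1
SNF(R) diag = [4, 4, 12] → torsion [4, 4, 12]

Answer: M ≅ ℤ^1 ⊕ ℤ/4 ⊕ ℤ/4 ⊕ ℤ/12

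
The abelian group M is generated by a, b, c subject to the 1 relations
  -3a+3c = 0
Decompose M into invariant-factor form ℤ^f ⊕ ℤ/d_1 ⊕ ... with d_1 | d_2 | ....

Answer: M ≅ ℤ^2 ⊕ ℤ/3

Derivation:
rank_ℚ(R)=1; free=3−1=2
SNF(R) diag = [3] → torsion [3]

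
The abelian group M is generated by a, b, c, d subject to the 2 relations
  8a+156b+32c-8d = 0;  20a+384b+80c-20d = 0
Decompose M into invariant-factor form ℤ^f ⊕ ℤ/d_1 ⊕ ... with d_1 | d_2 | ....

Answer: M ≅ ℤ^2 ⊕ ℤ/4 ⊕ ℤ/12

Derivation:
rank_ℚ(R)=2; free=4−2=2
SNF(R) diag = [4, 12] → torsion [4, 12]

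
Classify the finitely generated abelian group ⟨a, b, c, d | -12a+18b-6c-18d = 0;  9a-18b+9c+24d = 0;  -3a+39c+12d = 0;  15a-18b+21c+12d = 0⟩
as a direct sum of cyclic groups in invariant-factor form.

Answer: M ≅ ℤ/3 ⊕ ℤ/6 ⊕ ℤ/18 ⊕ ℤ/18

Derivation:
rank_ℚ(R)=4; free=4−4=0
SNF(R) diag = [3, 6, 18, 18] → torsion [3, 6, 18, 18]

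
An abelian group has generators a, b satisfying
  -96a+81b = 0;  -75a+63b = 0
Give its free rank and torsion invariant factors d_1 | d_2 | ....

Answer: M ≅ ℤ/3 ⊕ ℤ/9

Derivation:
rank_ℚ(R)=2; free=2−2=0
SNF(R) diag = [3, 9] → torsion [3, 9]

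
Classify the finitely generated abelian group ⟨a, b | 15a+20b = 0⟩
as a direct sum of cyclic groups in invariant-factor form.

rank_ℚ(R)=1; free=2−1=1
SNF(R) diag = [5] → torsion [5]

Answer: M ≅ ℤ^1 ⊕ ℤ/5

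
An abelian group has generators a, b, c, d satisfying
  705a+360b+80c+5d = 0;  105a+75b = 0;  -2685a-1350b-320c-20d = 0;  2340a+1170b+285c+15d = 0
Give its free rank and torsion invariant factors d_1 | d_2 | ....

rank_ℚ(R)=4; free=4−4=0
SNF(R) diag = [5, 15, 45, 45] → torsion [5, 15, 45, 45]

Answer: M ≅ ℤ/5 ⊕ ℤ/15 ⊕ ℤ/45 ⊕ ℤ/45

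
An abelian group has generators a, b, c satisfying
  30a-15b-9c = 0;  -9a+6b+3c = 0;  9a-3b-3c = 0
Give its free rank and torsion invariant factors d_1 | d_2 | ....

Answer: M ≅ ℤ/3 ⊕ ℤ/3 ⊕ ℤ/3

Derivation:
rank_ℚ(R)=3; free=3−3=0
SNF(R) diag = [3, 3, 3] → torsion [3, 3, 3]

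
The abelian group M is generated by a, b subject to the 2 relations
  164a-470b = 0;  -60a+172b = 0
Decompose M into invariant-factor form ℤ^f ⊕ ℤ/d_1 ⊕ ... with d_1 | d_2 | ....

Answer: M ≅ ℤ/2 ⊕ ℤ/4

Derivation:
rank_ℚ(R)=2; free=2−2=0
SNF(R) diag = [2, 4] → torsion [2, 4]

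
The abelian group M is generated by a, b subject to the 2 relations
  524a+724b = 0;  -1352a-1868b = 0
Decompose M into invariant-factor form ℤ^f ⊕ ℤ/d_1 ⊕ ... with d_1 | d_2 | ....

Answer: M ≅ ℤ/4 ⊕ ℤ/4

Derivation:
rank_ℚ(R)=2; free=2−2=0
SNF(R) diag = [4, 4] → torsion [4, 4]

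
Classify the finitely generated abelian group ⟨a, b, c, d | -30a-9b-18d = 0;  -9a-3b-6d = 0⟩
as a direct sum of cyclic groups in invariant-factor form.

rank_ℚ(R)=2; free=4−2=2
SNF(R) diag = [3, 3] → torsion [3, 3]

Answer: M ≅ ℤ^2 ⊕ ℤ/3 ⊕ ℤ/3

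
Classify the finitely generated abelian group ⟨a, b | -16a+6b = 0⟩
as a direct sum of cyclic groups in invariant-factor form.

rank_ℚ(R)=1; free=2−1=1
SNF(R) diag = [2] → torsion [2]

Answer: M ≅ ℤ^1 ⊕ ℤ/2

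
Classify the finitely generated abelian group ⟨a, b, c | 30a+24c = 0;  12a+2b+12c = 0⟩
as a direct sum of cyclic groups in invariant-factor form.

rank_ℚ(R)=2; free=3−2=1
SNF(R) diag = [2, 6] → torsion [2, 6]

Answer: M ≅ ℤ^1 ⊕ ℤ/2 ⊕ ℤ/6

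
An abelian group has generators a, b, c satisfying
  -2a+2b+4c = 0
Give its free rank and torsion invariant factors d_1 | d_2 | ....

Answer: M ≅ ℤ^2 ⊕ ℤ/2

Derivation:
rank_ℚ(R)=1; free=3−1=2
SNF(R) diag = [2] → torsion [2]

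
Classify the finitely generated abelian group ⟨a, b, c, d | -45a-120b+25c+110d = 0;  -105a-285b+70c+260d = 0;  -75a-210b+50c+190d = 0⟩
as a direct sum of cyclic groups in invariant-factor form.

Answer: M ≅ ℤ^1 ⊕ ℤ/5 ⊕ ℤ/15 ⊕ ℤ/15

Derivation:
rank_ℚ(R)=3; free=4−3=1
SNF(R) diag = [5, 15, 15] → torsion [5, 15, 15]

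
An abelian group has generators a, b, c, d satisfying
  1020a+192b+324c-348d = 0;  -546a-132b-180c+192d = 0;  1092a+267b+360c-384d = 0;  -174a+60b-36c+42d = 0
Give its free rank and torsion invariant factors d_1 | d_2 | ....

Answer: M ≅ ℤ/3 ⊕ ℤ/6 ⊕ ℤ/18 ⊕ ℤ/36

Derivation:
rank_ℚ(R)=4; free=4−4=0
SNF(R) diag = [3, 6, 18, 36] → torsion [3, 6, 18, 36]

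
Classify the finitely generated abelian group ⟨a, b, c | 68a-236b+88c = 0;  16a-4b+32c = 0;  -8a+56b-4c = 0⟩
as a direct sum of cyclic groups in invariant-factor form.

rank_ℚ(R)=3; free=3−3=0
SNF(R) diag = [4, 12, 12] → torsion [4, 12, 12]

Answer: M ≅ ℤ/4 ⊕ ℤ/12 ⊕ ℤ/12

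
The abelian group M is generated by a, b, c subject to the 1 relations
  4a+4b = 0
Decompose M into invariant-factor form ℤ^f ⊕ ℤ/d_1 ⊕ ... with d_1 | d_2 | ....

Answer: M ≅ ℤ^2 ⊕ ℤ/4

Derivation:
rank_ℚ(R)=1; free=3−1=2
SNF(R) diag = [4] → torsion [4]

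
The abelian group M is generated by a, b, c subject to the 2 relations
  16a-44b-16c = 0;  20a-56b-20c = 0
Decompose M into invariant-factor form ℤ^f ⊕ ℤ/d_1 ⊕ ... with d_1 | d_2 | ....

Answer: M ≅ ℤ^1 ⊕ ℤ/4 ⊕ ℤ/4

Derivation:
rank_ℚ(R)=2; free=3−2=1
SNF(R) diag = [4, 4] → torsion [4, 4]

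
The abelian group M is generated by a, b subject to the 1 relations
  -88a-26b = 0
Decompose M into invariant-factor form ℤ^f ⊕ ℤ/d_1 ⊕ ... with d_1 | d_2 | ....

Answer: M ≅ ℤ^1 ⊕ ℤ/2

Derivation:
rank_ℚ(R)=1; free=2−1=1
SNF(R) diag = [2] → torsion [2]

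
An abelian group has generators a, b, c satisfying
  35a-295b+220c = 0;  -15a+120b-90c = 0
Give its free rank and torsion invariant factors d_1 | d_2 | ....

rank_ℚ(R)=2; free=3−2=1
SNF(R) diag = [5, 15] → torsion [5, 15]

Answer: M ≅ ℤ^1 ⊕ ℤ/5 ⊕ ℤ/15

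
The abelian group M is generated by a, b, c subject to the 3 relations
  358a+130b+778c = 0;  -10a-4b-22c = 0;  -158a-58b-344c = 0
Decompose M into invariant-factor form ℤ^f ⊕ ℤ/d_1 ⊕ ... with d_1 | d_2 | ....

rank_ℚ(R)=3; free=3−3=0
SNF(R) diag = [2, 2, 6] → torsion [2, 2, 6]

Answer: M ≅ ℤ/2 ⊕ ℤ/2 ⊕ ℤ/6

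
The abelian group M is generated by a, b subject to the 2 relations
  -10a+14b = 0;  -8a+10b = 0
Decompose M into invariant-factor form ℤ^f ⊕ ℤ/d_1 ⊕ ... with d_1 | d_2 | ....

rank_ℚ(R)=2; free=2−2=0
SNF(R) diag = [2, 6] → torsion [2, 6]

Answer: M ≅ ℤ/2 ⊕ ℤ/6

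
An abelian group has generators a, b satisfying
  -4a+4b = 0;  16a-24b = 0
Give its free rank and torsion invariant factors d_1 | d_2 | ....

rank_ℚ(R)=2; free=2−2=0
SNF(R) diag = [4, 8] → torsion [4, 8]

Answer: M ≅ ℤ/4 ⊕ ℤ/8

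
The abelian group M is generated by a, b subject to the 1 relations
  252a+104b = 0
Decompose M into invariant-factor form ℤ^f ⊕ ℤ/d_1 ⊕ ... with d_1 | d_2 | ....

rank_ℚ(R)=1; free=2−1=1
SNF(R) diag = [4] → torsion [4]

Answer: M ≅ ℤ^1 ⊕ ℤ/4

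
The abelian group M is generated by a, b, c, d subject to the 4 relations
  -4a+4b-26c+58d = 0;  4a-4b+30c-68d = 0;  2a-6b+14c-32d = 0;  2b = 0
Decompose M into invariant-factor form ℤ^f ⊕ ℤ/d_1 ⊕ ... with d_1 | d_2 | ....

Answer: M ≅ ℤ/2 ⊕ ℤ/2 ⊕ ℤ/2 ⊕ ℤ/2

Derivation:
rank_ℚ(R)=4; free=4−4=0
SNF(R) diag = [2, 2, 2, 2] → torsion [2, 2, 2, 2]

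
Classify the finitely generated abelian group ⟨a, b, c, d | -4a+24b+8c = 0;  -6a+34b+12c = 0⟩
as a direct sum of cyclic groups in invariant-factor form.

rank_ℚ(R)=2; free=4−2=2
SNF(R) diag = [2, 4] → torsion [2, 4]

Answer: M ≅ ℤ^2 ⊕ ℤ/2 ⊕ ℤ/4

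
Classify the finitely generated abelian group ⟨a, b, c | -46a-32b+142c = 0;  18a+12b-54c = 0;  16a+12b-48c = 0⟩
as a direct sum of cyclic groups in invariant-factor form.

rank_ℚ(R)=3; free=3−3=0
SNF(R) diag = [2, 4, 12] → torsion [2, 4, 12]

Answer: M ≅ ℤ/2 ⊕ ℤ/4 ⊕ ℤ/12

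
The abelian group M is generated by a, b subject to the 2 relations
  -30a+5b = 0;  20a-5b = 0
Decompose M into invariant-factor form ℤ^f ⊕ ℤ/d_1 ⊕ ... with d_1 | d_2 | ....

Answer: M ≅ ℤ/5 ⊕ ℤ/10

Derivation:
rank_ℚ(R)=2; free=2−2=0
SNF(R) diag = [5, 10] → torsion [5, 10]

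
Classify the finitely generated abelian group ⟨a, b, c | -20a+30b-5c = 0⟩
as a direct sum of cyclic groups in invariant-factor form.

rank_ℚ(R)=1; free=3−1=2
SNF(R) diag = [5] → torsion [5]

Answer: M ≅ ℤ^2 ⊕ ℤ/5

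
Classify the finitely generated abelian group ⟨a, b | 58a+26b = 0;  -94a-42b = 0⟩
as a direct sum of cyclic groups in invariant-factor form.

Answer: M ≅ ℤ/2 ⊕ ℤ/4

Derivation:
rank_ℚ(R)=2; free=2−2=0
SNF(R) diag = [2, 4] → torsion [2, 4]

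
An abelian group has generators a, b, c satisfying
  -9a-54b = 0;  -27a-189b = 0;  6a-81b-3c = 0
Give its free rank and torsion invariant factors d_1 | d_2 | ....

rank_ℚ(R)=3; free=3−3=0
SNF(R) diag = [3, 9, 27] → torsion [3, 9, 27]

Answer: M ≅ ℤ/3 ⊕ ℤ/9 ⊕ ℤ/27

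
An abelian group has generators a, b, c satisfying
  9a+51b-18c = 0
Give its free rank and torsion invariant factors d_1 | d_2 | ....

Answer: M ≅ ℤ^2 ⊕ ℤ/3

Derivation:
rank_ℚ(R)=1; free=3−1=2
SNF(R) diag = [3] → torsion [3]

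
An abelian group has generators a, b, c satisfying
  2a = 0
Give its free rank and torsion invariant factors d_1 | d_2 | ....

Answer: M ≅ ℤ^2 ⊕ ℤ/2

Derivation:
rank_ℚ(R)=1; free=3−1=2
SNF(R) diag = [2] → torsion [2]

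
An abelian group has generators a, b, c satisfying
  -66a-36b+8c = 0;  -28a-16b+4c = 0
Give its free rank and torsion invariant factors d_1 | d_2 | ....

rank_ℚ(R)=2; free=3−2=1
SNF(R) diag = [2, 4] → torsion [2, 4]

Answer: M ≅ ℤ^1 ⊕ ℤ/2 ⊕ ℤ/4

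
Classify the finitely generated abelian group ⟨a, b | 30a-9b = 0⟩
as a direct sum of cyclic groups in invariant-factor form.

rank_ℚ(R)=1; free=2−1=1
SNF(R) diag = [3] → torsion [3]

Answer: M ≅ ℤ^1 ⊕ ℤ/3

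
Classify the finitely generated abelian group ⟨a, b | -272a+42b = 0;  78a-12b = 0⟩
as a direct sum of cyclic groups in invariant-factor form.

rank_ℚ(R)=2; free=2−2=0
SNF(R) diag = [2, 6] → torsion [2, 6]

Answer: M ≅ ℤ/2 ⊕ ℤ/6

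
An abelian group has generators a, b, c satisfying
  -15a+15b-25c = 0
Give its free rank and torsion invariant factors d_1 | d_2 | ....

Answer: M ≅ ℤ^2 ⊕ ℤ/5

Derivation:
rank_ℚ(R)=1; free=3−1=2
SNF(R) diag = [5] → torsion [5]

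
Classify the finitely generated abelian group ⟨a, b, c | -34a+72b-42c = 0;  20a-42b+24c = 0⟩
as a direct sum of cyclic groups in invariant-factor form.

rank_ℚ(R)=2; free=3−2=1
SNF(R) diag = [2, 6] → torsion [2, 6]

Answer: M ≅ ℤ^1 ⊕ ℤ/2 ⊕ ℤ/6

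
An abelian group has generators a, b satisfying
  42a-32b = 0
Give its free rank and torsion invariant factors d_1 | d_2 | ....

Answer: M ≅ ℤ^1 ⊕ ℤ/2

Derivation:
rank_ℚ(R)=1; free=2−1=1
SNF(R) diag = [2] → torsion [2]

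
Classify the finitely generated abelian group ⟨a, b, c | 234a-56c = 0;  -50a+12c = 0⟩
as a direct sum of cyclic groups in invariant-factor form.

Answer: M ≅ ℤ^1 ⊕ ℤ/2 ⊕ ℤ/4

Derivation:
rank_ℚ(R)=2; free=3−2=1
SNF(R) diag = [2, 4] → torsion [2, 4]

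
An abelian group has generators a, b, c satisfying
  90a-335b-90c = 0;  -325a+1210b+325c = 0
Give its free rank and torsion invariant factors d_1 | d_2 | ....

rank_ℚ(R)=2; free=3−2=1
SNF(R) diag = [5, 5] → torsion [5, 5]

Answer: M ≅ ℤ^1 ⊕ ℤ/5 ⊕ ℤ/5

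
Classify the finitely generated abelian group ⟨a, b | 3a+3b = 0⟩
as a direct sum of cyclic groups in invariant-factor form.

Answer: M ≅ ℤ^1 ⊕ ℤ/3

Derivation:
rank_ℚ(R)=1; free=2−1=1
SNF(R) diag = [3] → torsion [3]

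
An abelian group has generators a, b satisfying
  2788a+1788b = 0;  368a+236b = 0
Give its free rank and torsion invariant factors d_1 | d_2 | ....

Answer: M ≅ ℤ/4 ⊕ ℤ/4

Derivation:
rank_ℚ(R)=2; free=2−2=0
SNF(R) diag = [4, 4] → torsion [4, 4]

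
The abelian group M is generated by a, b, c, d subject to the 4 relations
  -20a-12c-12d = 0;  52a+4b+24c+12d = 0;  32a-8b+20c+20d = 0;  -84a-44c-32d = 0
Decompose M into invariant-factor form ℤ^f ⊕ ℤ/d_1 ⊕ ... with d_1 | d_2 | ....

rank_ℚ(R)=4; free=4−4=0
SNF(R) diag = [4, 4, 4, 12] → torsion [4, 4, 4, 12]

Answer: M ≅ ℤ/4 ⊕ ℤ/4 ⊕ ℤ/4 ⊕ ℤ/12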